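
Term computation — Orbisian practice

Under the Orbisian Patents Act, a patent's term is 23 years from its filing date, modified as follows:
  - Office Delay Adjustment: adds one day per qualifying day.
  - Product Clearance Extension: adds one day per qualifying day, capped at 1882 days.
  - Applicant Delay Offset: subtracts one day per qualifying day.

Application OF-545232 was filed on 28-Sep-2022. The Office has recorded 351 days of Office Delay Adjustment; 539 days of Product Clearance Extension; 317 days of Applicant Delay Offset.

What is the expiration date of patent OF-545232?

Base term: filing date + 23 years → 28 September 2045.
Office Delay Adjustment: +351 days → 14 September 2046.
Product Clearance Extension: 539 days (within the 1882-day cap) → +539 days → 6 March 2048.
Applicant Delay Offset: −317 days → 24 April 2047.

2047-04-24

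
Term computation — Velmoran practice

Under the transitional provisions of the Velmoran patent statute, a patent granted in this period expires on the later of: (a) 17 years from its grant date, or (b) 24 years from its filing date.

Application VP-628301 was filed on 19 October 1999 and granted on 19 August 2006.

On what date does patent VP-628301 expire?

(a) grant + 17 years → 19 August 2023.
(b) filing + 24 years → 19 October 2023.
Later of the two: 19 October 2023.

2023-10-19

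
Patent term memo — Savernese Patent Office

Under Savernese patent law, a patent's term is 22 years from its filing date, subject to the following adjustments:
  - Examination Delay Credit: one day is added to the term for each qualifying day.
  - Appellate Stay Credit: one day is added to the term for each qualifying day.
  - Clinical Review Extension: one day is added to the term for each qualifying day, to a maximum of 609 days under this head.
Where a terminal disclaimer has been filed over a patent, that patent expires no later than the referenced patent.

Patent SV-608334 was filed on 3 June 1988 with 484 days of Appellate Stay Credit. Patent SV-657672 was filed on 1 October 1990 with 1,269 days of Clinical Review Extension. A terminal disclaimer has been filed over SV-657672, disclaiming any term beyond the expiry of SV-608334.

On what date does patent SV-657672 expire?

Natural term of SV-657672:
  Base: filing + 22 years → 1 October 2012.
  Clinical Review Extension: 1269 days claimed exceeds the 609-day cap, so +609 days → 2 June 2014.
Expiry of referenced patent SV-608334:
  Base: filing + 22 years → 3 June 2010.
  Appellate Stay Credit: +484 days → 30 September 2011.
Terminal disclaimer: SV-657672 expires on the earlier of 2 June 2014 and 30 September 2011.

September 30, 2011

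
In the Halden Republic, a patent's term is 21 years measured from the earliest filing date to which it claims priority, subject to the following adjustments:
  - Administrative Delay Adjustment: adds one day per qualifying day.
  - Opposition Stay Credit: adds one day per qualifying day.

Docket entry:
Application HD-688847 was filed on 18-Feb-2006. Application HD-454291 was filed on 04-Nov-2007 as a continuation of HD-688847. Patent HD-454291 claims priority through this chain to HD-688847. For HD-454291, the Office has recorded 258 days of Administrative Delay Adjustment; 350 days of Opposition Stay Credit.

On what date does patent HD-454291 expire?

2028-10-18

Earliest priority filing: 18 February 2006.
Base term: 18 February 2006 + 21 years → 18 February 2027.
Administrative Delay Adjustment: +258 days → 3 November 2027.
Opposition Stay Credit: +350 days → 18 October 2028.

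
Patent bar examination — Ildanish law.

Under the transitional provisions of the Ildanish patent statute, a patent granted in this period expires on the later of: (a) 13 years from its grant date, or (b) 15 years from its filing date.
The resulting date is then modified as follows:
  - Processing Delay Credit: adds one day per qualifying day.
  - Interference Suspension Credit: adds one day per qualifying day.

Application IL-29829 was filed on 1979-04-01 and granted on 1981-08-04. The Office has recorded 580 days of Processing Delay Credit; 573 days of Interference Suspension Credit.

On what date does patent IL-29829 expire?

September 30, 1997

(a) grant + 13 years → 4 August 1994.
(b) filing + 15 years → 1 April 1994.
Later of the two: 4 August 1994.
Processing Delay Credit: +580 days → 6 March 1996.
Interference Suspension Credit: +573 days → 30 September 1997.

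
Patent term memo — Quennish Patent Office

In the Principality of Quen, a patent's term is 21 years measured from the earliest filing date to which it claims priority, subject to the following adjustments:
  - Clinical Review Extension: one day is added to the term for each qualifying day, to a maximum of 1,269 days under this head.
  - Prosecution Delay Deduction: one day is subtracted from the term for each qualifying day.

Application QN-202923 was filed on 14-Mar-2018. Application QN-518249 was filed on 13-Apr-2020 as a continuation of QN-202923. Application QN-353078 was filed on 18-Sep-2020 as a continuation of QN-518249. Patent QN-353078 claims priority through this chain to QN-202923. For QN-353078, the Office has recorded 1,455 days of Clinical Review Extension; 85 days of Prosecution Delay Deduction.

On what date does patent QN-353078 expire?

Earliest priority filing: 14 March 2018.
Base term: 14 March 2018 + 21 years → 14 March 2039.
Clinical Review Extension: 1455 days claimed exceeds the 1269-day cap, so +1269 days → 3 September 2042.
Prosecution Delay Deduction: −85 days → 10 June 2042.

2042-06-10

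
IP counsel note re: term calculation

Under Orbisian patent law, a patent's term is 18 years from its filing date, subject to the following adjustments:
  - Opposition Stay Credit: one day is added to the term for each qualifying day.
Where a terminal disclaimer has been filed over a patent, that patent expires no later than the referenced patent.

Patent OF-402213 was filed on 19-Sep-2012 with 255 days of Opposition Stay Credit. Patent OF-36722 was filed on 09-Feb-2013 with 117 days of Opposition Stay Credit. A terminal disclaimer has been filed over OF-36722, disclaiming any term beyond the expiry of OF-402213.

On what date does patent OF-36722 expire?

Natural term of OF-36722:
  Base: filing + 18 years → 9 February 2031.
  Opposition Stay Credit: +117 days → 6 June 2031.
Expiry of referenced patent OF-402213:
  Base: filing + 18 years → 19 September 2030.
  Opposition Stay Credit: +255 days → 1 June 2031.
Terminal disclaimer: OF-36722 expires on the earlier of 6 June 2031 and 1 June 2031.

June 1, 2031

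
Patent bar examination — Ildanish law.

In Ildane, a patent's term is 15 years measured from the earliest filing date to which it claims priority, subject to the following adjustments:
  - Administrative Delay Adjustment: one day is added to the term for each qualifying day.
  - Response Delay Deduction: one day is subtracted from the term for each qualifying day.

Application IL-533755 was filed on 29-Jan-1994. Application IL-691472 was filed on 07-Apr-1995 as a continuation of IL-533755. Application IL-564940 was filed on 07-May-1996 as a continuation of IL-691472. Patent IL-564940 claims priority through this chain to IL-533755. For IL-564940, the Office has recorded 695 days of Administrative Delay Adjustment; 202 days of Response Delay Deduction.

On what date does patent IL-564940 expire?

2010-06-06

Earliest priority filing: 29 January 1994.
Base term: 29 January 1994 + 15 years → 29 January 2009.
Administrative Delay Adjustment: +695 days → 25 December 2010.
Response Delay Deduction: −202 days → 6 June 2010.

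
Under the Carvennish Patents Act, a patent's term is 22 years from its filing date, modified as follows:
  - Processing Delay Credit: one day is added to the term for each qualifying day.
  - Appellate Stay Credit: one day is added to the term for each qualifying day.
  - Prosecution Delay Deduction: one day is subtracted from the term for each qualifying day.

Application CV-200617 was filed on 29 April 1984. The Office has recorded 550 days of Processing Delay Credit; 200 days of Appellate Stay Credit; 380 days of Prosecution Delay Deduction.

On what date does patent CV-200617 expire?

Base term: filing date + 22 years → 29 April 2006.
Processing Delay Credit: +550 days → 31 October 2007.
Appellate Stay Credit: +200 days → 18 May 2008.
Prosecution Delay Deduction: −380 days → 4 May 2007.

May 4, 2007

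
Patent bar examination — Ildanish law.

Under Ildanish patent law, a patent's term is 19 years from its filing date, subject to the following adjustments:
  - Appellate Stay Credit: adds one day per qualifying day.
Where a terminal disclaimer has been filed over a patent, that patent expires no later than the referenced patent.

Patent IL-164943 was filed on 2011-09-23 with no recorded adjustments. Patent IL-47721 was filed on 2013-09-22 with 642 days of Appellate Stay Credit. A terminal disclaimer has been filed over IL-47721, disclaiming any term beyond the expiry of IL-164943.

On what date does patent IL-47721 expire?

September 23, 2030

Natural term of IL-47721:
  Base: filing + 19 years → 22 September 2032.
  Appellate Stay Credit: +642 days → 26 June 2034.
Expiry of referenced patent IL-164943:
  Base: filing + 19 years → 23 September 2030.
Terminal disclaimer: IL-47721 expires on the earlier of 26 June 2034 and 23 September 2030.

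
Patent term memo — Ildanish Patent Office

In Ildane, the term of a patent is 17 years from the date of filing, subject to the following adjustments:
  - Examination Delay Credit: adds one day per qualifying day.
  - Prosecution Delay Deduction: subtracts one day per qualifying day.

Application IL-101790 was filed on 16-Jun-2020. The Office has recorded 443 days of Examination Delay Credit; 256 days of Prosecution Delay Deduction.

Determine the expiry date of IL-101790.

2037-12-20

Base term: filing date + 17 years → 16 June 2037.
Examination Delay Credit: +443 days → 2 September 2038.
Prosecution Delay Deduction: −256 days → 20 December 2037.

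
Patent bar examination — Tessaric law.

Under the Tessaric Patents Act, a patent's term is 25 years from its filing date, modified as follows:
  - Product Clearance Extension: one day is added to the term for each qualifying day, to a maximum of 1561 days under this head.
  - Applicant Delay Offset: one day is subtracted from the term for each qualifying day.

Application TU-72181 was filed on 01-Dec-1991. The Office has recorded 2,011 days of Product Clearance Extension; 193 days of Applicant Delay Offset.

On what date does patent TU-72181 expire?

August 30, 2020

Base term: filing date + 25 years → 1 December 2016.
Product Clearance Extension: 2011 days claimed exceeds the 1561-day cap, so +1561 days → 11 March 2021.
Applicant Delay Offset: −193 days → 30 August 2020.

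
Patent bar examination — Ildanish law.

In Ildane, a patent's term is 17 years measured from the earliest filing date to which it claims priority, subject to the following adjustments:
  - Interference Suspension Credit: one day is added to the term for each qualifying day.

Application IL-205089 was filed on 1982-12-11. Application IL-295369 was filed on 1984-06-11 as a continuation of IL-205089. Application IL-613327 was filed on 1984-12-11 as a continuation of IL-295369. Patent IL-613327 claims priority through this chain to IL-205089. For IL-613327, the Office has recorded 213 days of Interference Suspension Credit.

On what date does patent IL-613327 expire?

Earliest priority filing: 11 December 1982.
Base term: 11 December 1982 + 17 years → 11 December 1999.
Interference Suspension Credit: +213 days → 11 July 2000.

2000-07-11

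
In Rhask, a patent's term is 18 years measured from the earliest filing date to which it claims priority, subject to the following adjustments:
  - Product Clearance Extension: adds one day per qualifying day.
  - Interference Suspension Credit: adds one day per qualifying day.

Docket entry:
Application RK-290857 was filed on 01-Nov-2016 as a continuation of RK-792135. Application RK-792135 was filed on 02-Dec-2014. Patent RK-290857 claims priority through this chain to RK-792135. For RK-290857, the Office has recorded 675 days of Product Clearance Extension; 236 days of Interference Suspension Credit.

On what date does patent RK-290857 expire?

Earliest priority filing: 2 December 2014.
Base term: 2 December 2014 + 18 years → 2 December 2032.
Product Clearance Extension: +675 days → 8 October 2034.
Interference Suspension Credit: +236 days → 1 June 2035.

June 1, 2035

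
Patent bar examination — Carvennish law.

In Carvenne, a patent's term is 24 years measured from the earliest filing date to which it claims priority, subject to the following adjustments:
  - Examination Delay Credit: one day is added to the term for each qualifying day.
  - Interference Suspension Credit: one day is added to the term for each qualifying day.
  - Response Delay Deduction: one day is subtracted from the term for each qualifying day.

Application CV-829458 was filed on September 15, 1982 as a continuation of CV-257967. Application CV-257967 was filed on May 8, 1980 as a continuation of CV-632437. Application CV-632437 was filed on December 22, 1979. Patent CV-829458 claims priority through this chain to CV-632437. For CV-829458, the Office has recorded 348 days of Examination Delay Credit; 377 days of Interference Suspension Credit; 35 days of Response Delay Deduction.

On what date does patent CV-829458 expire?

2005-11-11

Earliest priority filing: 22 December 1979.
Base term: 22 December 1979 + 24 years → 22 December 2003.
Examination Delay Credit: +348 days → 4 December 2004.
Interference Suspension Credit: +377 days → 16 December 2005.
Response Delay Deduction: −35 days → 11 November 2005.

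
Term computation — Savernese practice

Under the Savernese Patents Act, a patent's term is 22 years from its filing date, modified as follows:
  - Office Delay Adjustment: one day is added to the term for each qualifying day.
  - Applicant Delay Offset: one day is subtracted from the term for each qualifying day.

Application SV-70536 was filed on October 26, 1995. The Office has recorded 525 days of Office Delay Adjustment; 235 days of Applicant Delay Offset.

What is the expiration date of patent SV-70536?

2018-08-12

Base term: filing date + 22 years → 26 October 2017.
Office Delay Adjustment: +525 days → 4 April 2019.
Applicant Delay Offset: −235 days → 12 August 2018.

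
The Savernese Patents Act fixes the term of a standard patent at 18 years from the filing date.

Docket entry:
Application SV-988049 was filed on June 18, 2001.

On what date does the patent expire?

June 18, 2019

Filing date + 18 years → 18 June 2019.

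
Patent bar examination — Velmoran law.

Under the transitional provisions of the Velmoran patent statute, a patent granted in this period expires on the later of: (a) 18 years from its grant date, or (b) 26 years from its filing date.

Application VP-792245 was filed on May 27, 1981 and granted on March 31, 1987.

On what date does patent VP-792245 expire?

2007-05-27

(a) grant + 18 years → 31 March 2005.
(b) filing + 26 years → 27 May 2007.
Later of the two: 27 May 2007.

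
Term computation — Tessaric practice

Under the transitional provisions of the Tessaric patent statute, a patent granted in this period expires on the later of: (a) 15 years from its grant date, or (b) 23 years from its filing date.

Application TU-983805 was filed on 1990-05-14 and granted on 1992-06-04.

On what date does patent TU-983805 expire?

(a) grant + 15 years → 4 June 2007.
(b) filing + 23 years → 14 May 2013.
Later of the two: 14 May 2013.

2013-05-14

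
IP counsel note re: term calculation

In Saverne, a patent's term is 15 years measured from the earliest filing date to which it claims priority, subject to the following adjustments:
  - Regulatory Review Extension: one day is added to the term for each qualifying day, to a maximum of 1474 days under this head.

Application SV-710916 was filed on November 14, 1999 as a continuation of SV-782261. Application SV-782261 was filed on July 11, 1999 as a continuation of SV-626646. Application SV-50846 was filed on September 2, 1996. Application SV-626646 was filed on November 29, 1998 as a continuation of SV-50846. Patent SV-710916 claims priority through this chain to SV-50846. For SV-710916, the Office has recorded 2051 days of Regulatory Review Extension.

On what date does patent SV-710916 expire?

September 15, 2015

Earliest priority filing: 2 September 1996.
Base term: 2 September 1996 + 15 years → 2 September 2011.
Regulatory Review Extension: 2051 days claimed exceeds the 1474-day cap, so +1474 days → 15 September 2015.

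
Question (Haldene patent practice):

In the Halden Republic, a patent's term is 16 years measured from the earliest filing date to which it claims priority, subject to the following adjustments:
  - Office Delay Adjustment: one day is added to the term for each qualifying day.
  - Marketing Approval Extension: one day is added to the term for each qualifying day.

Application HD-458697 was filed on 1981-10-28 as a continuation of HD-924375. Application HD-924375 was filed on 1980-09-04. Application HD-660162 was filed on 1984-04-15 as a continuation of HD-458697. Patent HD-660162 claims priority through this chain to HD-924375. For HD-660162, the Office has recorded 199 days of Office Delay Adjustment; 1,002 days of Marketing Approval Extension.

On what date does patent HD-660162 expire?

December 19, 1999

Earliest priority filing: 4 September 1980.
Base term: 4 September 1980 + 16 years → 4 September 1996.
Office Delay Adjustment: +199 days → 22 March 1997.
Marketing Approval Extension: +1002 days → 19 December 1999.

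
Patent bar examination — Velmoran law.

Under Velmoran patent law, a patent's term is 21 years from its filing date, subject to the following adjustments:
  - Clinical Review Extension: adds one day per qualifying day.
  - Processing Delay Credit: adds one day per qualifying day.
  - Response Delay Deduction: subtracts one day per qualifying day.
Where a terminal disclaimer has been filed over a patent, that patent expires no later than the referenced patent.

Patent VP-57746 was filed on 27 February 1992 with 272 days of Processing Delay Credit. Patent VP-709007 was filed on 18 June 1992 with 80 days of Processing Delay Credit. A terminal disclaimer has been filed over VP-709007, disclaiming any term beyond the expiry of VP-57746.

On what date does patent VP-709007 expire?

2013-09-06

Natural term of VP-709007:
  Base: filing + 21 years → 18 June 2013.
  Processing Delay Credit: +80 days → 6 September 2013.
Expiry of referenced patent VP-57746:
  Base: filing + 21 years → 27 February 2013.
  Processing Delay Credit: +272 days → 26 November 2013.
Terminal disclaimer: VP-709007 expires on the earlier of 6 September 2013 and 26 November 2013.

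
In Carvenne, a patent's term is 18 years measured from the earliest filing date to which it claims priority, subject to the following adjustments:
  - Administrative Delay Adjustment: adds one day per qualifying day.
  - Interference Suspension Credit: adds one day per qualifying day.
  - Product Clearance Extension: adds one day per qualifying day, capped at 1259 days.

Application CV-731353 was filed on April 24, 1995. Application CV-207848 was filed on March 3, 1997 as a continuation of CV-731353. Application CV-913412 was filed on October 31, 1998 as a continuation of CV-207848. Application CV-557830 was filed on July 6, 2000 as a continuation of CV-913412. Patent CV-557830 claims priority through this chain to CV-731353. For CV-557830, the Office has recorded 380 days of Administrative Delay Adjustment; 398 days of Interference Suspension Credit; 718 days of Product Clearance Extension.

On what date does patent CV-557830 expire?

May 29, 2017

Earliest priority filing: 24 April 1995.
Base term: 24 April 1995 + 18 years → 24 April 2013.
Administrative Delay Adjustment: +380 days → 9 May 2014.
Interference Suspension Credit: +398 days → 11 June 2015.
Product Clearance Extension: 718 days (within the 1259-day cap) → +718 days → 29 May 2017.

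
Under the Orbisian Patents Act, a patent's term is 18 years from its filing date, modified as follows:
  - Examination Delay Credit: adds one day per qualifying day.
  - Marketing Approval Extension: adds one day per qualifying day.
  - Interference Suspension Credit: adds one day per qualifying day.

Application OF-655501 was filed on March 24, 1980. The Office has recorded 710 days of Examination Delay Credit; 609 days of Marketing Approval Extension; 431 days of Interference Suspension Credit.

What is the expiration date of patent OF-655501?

Base term: filing date + 18 years → 24 March 1998.
Examination Delay Credit: +710 days → 3 March 2000.
Marketing Approval Extension: +609 days → 2 November 2001.
Interference Suspension Credit: +431 days → 7 January 2003.

2003-01-07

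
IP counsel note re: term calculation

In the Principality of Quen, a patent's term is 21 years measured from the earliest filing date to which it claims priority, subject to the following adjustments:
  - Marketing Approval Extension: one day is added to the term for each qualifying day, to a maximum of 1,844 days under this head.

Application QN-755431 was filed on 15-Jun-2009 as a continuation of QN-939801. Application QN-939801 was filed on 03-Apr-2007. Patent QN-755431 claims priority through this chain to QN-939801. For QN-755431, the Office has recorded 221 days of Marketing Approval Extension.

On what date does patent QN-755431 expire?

Earliest priority filing: 3 April 2007.
Base term: 3 April 2007 + 21 years → 3 April 2028.
Marketing Approval Extension: 221 days (within the 1844-day cap) → +221 days → 10 November 2028.

2028-11-10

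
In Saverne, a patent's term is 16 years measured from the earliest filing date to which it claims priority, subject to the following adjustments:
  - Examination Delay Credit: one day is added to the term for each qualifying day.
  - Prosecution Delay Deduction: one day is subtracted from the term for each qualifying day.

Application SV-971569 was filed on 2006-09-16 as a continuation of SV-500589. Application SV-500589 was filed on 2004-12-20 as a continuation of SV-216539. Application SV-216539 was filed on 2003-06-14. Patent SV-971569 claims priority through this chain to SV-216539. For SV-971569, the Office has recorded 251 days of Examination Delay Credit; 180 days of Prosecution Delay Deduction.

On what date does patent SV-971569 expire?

Earliest priority filing: 14 June 2003.
Base term: 14 June 2003 + 16 years → 14 June 2019.
Examination Delay Credit: +251 days → 20 February 2020.
Prosecution Delay Deduction: −180 days → 24 August 2019.

2019-08-24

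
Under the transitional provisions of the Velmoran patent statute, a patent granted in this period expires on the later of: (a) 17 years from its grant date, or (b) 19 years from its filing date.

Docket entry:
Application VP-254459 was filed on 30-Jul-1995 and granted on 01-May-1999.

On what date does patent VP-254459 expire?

(a) grant + 17 years → 1 May 2016.
(b) filing + 19 years → 30 July 2014.
Later of the two: 1 May 2016.

2016-05-01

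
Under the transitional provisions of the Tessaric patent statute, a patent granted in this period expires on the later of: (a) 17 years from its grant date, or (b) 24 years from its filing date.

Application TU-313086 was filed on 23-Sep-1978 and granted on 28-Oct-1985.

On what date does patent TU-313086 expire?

October 28, 2002

(a) grant + 17 years → 28 October 2002.
(b) filing + 24 years → 23 September 2002.
Later of the two: 28 October 2002.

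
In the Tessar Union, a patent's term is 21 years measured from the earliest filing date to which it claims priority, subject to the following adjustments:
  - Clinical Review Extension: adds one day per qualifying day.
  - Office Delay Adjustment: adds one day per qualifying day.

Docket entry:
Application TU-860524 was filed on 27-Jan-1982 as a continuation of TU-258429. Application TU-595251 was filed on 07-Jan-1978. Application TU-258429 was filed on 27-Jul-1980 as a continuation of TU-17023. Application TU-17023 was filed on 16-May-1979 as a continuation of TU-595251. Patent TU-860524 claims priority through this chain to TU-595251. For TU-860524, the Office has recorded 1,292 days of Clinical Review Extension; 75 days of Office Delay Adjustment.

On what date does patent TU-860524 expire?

Earliest priority filing: 7 January 1978.
Base term: 7 January 1978 + 21 years → 7 January 1999.
Clinical Review Extension: +1292 days → 22 July 2002.
Office Delay Adjustment: +75 days → 5 October 2002.

2002-10-05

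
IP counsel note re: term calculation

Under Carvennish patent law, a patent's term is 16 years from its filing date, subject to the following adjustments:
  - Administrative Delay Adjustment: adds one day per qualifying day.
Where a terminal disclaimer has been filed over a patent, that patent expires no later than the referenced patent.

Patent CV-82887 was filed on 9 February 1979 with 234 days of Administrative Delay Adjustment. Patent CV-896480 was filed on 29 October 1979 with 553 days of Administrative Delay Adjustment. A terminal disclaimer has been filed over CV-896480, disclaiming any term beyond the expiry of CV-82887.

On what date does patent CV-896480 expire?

October 1, 1995

Natural term of CV-896480:
  Base: filing + 16 years → 29 October 1995.
  Administrative Delay Adjustment: +553 days → 4 May 1997.
Expiry of referenced patent CV-82887:
  Base: filing + 16 years → 9 February 1995.
  Administrative Delay Adjustment: +234 days → 1 October 1995.
Terminal disclaimer: CV-896480 expires on the earlier of 4 May 1997 and 1 October 1995.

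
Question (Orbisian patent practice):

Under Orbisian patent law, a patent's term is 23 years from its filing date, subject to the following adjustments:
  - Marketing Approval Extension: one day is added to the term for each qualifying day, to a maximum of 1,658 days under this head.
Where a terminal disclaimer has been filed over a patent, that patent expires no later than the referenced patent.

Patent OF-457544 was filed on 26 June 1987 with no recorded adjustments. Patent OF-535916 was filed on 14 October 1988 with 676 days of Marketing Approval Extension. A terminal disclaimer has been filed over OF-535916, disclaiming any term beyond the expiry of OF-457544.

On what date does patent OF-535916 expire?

June 26, 2010

Natural term of OF-535916:
  Base: filing + 23 years → 14 October 2011.
  Marketing Approval Extension: 676 days (within the 1658-day cap) → +676 days → 20 August 2013.
Expiry of referenced patent OF-457544:
  Base: filing + 23 years → 26 June 2010.
Terminal disclaimer: OF-535916 expires on the earlier of 20 August 2013 and 26 June 2010.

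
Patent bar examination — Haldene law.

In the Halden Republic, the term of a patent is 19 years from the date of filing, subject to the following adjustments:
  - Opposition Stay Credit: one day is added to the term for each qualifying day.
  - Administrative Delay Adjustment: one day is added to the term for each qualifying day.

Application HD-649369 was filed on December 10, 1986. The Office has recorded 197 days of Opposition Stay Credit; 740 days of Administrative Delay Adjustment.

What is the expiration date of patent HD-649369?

2008-07-04

Base term: filing date + 19 years → 10 December 2005.
Opposition Stay Credit: +197 days → 25 June 2006.
Administrative Delay Adjustment: +740 days → 4 July 2008.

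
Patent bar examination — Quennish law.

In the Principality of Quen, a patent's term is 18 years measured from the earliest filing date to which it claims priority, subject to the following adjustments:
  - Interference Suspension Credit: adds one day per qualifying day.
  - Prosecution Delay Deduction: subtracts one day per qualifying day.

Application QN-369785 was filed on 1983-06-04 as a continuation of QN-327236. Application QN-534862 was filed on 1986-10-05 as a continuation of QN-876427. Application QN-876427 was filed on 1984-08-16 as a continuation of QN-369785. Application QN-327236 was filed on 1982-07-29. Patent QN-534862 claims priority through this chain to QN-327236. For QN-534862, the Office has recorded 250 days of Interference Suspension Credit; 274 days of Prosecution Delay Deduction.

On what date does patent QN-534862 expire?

Earliest priority filing: 29 July 1982.
Base term: 29 July 1982 + 18 years → 29 July 2000.
Interference Suspension Credit: +250 days → 5 April 2001.
Prosecution Delay Deduction: −274 days → 5 July 2000.

July 5, 2000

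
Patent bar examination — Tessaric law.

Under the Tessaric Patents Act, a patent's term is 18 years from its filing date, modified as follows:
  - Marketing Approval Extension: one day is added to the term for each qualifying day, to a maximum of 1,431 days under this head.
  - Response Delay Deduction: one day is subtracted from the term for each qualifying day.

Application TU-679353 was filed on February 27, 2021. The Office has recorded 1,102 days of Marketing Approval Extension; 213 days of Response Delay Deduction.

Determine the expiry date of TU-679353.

Base term: filing date + 18 years → 27 February 2039.
Marketing Approval Extension: 1102 days (within the 1431-day cap) → +1102 days → 5 March 2042.
Response Delay Deduction: −213 days → 4 August 2041.

2041-08-04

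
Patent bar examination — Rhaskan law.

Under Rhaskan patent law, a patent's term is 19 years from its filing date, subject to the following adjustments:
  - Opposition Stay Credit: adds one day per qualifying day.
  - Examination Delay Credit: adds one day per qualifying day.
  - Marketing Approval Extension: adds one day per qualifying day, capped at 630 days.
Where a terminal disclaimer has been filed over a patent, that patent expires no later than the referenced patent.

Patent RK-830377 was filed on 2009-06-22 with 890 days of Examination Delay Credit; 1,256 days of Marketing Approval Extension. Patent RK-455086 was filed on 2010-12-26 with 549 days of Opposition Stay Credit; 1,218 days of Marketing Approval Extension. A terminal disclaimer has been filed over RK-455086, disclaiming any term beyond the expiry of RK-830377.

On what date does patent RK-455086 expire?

August 20, 2032

Natural term of RK-455086:
  Base: filing + 19 years → 26 December 2029.
  Opposition Stay Credit: +549 days → 28 June 2031.
  Marketing Approval Extension: 1218 days claimed exceeds the 630-day cap, so +630 days → 19 March 2033.
Expiry of referenced patent RK-830377:
  Base: filing + 19 years → 22 June 2028.
  Examination Delay Credit: +890 days → 29 November 2030.
  Marketing Approval Extension: 1256 days claimed exceeds the 630-day cap, so +630 days → 20 August 2032.
Terminal disclaimer: RK-455086 expires on the earlier of 19 March 2033 and 20 August 2032.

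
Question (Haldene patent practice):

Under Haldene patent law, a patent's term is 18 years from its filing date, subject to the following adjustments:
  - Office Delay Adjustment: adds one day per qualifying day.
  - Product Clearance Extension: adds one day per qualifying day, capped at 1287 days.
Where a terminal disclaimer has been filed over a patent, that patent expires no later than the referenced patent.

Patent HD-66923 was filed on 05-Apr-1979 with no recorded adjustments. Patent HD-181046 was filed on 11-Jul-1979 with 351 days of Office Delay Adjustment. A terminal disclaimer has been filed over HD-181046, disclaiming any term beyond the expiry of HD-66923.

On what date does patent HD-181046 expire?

1997-04-05

Natural term of HD-181046:
  Base: filing + 18 years → 11 July 1997.
  Office Delay Adjustment: +351 days → 27 June 1998.
Expiry of referenced patent HD-66923:
  Base: filing + 18 years → 5 April 1997.
Terminal disclaimer: HD-181046 expires on the earlier of 27 June 1998 and 5 April 1997.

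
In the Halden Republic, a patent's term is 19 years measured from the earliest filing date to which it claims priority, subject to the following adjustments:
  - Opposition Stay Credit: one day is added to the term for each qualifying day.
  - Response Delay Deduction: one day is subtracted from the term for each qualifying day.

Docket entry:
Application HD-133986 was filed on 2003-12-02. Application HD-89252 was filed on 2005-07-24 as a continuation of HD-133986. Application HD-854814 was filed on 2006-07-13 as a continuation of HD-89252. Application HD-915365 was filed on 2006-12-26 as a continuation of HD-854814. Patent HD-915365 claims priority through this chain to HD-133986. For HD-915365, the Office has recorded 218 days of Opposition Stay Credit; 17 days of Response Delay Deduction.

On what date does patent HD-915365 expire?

2023-06-21

Earliest priority filing: 2 December 2003.
Base term: 2 December 2003 + 19 years → 2 December 2022.
Opposition Stay Credit: +218 days → 8 July 2023.
Response Delay Deduction: −17 days → 21 June 2023.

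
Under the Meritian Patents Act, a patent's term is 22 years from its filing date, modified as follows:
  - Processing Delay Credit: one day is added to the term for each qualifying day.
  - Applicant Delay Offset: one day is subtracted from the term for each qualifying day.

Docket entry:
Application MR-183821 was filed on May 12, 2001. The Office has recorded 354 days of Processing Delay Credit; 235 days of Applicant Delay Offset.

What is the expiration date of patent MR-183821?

Base term: filing date + 22 years → 12 May 2023.
Processing Delay Credit: +354 days → 30 April 2024.
Applicant Delay Offset: −235 days → 8 September 2023.

September 8, 2023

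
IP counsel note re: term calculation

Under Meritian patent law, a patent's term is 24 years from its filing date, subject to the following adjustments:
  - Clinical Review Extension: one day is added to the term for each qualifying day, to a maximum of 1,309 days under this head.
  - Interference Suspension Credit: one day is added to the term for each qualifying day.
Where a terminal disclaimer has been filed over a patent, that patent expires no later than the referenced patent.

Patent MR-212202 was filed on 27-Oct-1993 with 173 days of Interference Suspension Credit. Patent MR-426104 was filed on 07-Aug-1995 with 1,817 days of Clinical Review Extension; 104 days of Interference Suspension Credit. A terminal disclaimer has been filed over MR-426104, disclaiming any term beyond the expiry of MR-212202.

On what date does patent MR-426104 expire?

Natural term of MR-426104:
  Base: filing + 24 years → 7 August 2019.
  Clinical Review Extension: 1817 days claimed exceeds the 1309-day cap, so +1309 days → 8 March 2023.
  Interference Suspension Credit: +104 days → 20 June 2023.
Expiry of referenced patent MR-212202:
  Base: filing + 24 years → 27 October 2017.
  Interference Suspension Credit: +173 days → 18 April 2018.
Terminal disclaimer: MR-426104 expires on the earlier of 20 June 2023 and 18 April 2018.

April 18, 2018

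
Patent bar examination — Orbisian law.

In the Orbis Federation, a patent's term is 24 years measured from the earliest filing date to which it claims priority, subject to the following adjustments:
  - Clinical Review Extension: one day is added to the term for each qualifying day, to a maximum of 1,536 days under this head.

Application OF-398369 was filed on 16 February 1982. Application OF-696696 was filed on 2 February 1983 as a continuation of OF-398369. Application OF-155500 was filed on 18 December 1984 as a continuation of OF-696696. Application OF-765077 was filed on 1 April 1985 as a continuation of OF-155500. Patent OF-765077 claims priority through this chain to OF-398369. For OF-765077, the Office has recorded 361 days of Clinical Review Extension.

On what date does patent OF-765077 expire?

2007-02-12

Earliest priority filing: 16 February 1982.
Base term: 16 February 1982 + 24 years → 16 February 2006.
Clinical Review Extension: 361 days (within the 1536-day cap) → +361 days → 12 February 2007.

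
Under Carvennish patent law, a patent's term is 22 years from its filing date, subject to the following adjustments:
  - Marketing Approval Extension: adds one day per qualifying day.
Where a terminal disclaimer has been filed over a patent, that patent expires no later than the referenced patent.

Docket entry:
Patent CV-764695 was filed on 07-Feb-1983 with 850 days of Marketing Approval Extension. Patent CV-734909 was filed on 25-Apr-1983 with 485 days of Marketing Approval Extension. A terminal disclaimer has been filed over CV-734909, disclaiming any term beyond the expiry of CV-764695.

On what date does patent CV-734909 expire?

2006-08-23

Natural term of CV-734909:
  Base: filing + 22 years → 25 April 2005.
  Marketing Approval Extension: +485 days → 23 August 2006.
Expiry of referenced patent CV-764695:
  Base: filing + 22 years → 7 February 2005.
  Marketing Approval Extension: +850 days → 7 June 2007.
Terminal disclaimer: CV-734909 expires on the earlier of 23 August 2006 and 7 June 2007.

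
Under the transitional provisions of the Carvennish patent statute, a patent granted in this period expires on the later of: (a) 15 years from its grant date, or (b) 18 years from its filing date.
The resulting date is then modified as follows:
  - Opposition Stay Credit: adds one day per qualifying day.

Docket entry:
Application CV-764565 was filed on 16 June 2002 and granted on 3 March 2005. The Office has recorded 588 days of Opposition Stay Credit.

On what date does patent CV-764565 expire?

January 25, 2022

(a) grant + 15 years → 3 March 2020.
(b) filing + 18 years → 16 June 2020.
Later of the two: 16 June 2020.
Opposition Stay Credit: +588 days → 25 January 2022.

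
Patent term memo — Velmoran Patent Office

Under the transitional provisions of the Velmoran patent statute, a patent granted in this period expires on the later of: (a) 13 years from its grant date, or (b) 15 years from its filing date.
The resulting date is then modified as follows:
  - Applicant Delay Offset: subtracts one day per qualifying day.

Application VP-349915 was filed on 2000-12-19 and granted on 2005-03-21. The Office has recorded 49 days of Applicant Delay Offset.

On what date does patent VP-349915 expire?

(a) grant + 13 years → 21 March 2018.
(b) filing + 15 years → 19 December 2015.
Later of the two: 21 March 2018.
Applicant Delay Offset: −49 days → 31 January 2018.

2018-01-31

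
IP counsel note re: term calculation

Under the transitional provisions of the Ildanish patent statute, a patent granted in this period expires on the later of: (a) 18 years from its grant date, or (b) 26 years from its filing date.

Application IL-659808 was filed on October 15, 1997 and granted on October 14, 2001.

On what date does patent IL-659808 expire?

October 15, 2023

(a) grant + 18 years → 14 October 2019.
(b) filing + 26 years → 15 October 2023.
Later of the two: 15 October 2023.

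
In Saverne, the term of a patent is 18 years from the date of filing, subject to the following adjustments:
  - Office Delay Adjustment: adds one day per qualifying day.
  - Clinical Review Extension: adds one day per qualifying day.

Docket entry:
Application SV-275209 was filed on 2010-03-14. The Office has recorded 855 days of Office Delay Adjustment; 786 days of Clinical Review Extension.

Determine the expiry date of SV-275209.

Base term: filing date + 18 years → 14 March 2028.
Office Delay Adjustment: +855 days → 17 July 2030.
Clinical Review Extension: +786 days → 10 September 2032.

2032-09-10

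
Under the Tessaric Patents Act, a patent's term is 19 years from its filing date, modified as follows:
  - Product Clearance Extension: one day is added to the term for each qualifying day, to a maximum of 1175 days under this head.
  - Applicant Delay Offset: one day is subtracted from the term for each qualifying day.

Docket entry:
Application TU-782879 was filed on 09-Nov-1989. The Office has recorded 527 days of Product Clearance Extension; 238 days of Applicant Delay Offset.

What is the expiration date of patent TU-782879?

Base term: filing date + 19 years → 9 November 2008.
Product Clearance Extension: 527 days (within the 1175-day cap) → +527 days → 20 April 2010.
Applicant Delay Offset: −238 days → 25 August 2009.

August 25, 2009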